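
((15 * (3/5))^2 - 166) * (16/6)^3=-43520/27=-1611.85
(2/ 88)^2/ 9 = 1/ 17424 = 0.00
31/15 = 2.07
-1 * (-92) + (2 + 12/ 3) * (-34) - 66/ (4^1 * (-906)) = -67637/ 604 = -111.98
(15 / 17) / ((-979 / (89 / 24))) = -5 / 1496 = -0.00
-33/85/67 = -33/5695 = -0.01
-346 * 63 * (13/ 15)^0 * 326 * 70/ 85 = -99486072/ 17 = -5852121.88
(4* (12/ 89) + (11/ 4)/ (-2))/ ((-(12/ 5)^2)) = 14875/ 102528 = 0.15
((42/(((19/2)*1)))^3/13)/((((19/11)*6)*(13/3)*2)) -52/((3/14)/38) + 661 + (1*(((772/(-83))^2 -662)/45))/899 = -52543275390058408531/6138036952809255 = -8560.27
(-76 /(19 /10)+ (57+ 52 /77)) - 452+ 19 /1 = -415.32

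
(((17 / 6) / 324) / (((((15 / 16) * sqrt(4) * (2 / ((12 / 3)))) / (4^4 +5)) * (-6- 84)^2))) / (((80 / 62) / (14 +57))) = 1085093 / 65610000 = 0.02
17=17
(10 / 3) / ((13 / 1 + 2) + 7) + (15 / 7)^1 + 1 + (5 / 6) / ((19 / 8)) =3.65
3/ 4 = 0.75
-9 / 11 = -0.82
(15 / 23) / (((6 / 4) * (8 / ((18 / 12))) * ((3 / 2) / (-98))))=-245 / 46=-5.33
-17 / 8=-2.12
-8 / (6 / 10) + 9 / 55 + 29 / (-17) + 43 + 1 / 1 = 81694 / 2805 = 29.12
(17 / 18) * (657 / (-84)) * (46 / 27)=-28543 / 2268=-12.59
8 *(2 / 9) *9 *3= 48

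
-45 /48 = -15 /16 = -0.94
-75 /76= -0.99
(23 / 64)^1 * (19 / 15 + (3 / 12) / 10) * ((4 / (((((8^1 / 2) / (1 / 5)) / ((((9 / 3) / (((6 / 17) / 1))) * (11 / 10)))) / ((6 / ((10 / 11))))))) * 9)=13199769 / 256000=51.56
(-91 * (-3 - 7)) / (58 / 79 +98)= 553 / 60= 9.22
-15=-15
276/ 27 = 92/ 9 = 10.22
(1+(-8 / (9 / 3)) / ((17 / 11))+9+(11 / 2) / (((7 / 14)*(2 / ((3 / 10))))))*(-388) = -981931 / 255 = -3850.71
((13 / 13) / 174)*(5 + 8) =13 / 174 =0.07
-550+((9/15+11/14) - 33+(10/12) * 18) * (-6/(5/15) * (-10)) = -24784/7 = -3540.57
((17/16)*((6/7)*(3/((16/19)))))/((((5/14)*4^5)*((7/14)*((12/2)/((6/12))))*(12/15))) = 0.00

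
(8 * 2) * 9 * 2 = 288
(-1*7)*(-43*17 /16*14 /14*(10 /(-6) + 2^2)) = 35819 /48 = 746.23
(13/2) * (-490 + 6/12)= -12727/4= -3181.75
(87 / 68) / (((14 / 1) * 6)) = 29 / 1904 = 0.02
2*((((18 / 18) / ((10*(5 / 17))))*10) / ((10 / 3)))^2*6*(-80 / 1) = -124848 / 125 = -998.78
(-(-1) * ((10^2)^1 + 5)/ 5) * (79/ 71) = 1659/ 71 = 23.37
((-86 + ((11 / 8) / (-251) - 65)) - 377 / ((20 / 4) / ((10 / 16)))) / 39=-198923 / 39156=-5.08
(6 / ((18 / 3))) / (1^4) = 1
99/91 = 1.09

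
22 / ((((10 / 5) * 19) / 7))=77 / 19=4.05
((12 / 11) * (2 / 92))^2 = 36 / 64009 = 0.00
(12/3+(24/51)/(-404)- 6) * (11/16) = -1.38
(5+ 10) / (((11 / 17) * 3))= 85 / 11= 7.73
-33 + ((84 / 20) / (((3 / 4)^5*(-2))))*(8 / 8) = -16949 / 405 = -41.85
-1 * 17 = -17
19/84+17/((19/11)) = 16069/1596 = 10.07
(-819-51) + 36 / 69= -19998 / 23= -869.48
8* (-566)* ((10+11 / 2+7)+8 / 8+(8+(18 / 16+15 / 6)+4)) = -177158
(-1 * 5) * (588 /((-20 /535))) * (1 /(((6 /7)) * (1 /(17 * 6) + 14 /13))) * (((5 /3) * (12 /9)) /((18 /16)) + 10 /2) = 22913351825 /38907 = 588926.20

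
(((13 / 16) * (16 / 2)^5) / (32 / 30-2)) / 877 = -199680 / 6139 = -32.53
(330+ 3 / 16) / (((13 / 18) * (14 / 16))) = 47547 / 91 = 522.49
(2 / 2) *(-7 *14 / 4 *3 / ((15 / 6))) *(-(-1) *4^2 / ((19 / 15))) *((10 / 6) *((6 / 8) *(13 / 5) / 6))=-3822 / 19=-201.16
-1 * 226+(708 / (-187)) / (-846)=-226.00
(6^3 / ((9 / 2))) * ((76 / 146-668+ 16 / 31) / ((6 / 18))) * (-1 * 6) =1304068032 / 2263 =576256.31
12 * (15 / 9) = 20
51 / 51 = 1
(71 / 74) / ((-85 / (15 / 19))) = -213 / 23902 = -0.01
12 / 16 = 3 / 4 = 0.75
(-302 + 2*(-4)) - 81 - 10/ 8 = -1569/ 4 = -392.25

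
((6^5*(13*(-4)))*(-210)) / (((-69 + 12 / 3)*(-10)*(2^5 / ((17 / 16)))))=86751 / 20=4337.55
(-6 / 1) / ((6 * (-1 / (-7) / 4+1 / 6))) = -84 / 17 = -4.94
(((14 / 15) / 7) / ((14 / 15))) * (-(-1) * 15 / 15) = 1 / 7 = 0.14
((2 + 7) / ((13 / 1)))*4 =36 / 13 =2.77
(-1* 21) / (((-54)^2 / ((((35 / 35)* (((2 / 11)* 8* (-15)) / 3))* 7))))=980 / 2673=0.37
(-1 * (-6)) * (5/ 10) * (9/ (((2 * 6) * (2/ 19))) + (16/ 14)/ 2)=1293/ 56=23.09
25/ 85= 0.29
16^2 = 256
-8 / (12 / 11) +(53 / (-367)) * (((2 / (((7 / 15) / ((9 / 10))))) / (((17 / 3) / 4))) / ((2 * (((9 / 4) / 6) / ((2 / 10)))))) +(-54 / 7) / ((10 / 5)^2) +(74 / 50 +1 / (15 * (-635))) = -6561637469 / 831970650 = -7.89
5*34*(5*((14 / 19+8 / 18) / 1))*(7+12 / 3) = 1888700 / 171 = 11045.03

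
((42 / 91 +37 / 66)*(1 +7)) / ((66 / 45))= 8770 / 1573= 5.58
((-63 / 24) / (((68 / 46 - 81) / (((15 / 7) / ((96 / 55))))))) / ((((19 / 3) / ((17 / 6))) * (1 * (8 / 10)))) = 1612875 / 71170048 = 0.02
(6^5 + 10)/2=3893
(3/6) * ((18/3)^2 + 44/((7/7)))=40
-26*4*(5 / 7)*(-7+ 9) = -1040 / 7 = -148.57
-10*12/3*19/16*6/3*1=-95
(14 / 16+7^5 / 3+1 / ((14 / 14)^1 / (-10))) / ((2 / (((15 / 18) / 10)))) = 134237 / 576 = 233.05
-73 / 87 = -0.84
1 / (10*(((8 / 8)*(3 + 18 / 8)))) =2 / 105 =0.02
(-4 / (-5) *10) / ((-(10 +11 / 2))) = -16 / 31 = -0.52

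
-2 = -2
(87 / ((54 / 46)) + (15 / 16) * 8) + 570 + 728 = 24833 / 18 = 1379.61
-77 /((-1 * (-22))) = -7 /2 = -3.50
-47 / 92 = -0.51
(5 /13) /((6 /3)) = 5 /26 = 0.19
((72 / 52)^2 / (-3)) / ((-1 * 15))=36 / 845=0.04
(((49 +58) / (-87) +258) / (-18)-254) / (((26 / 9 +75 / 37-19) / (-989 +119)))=-15543811 / 938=-16571.23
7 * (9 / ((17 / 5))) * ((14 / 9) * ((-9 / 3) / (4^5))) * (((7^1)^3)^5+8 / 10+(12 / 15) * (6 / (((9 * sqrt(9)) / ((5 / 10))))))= -10468373129426275 / 26112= -400902769968.84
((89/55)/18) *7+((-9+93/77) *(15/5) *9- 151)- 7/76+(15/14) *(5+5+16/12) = -8348107/23940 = -348.71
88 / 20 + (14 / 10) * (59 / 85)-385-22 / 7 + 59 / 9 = -10073171 / 26775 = -376.22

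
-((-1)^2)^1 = -1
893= 893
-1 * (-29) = 29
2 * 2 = 4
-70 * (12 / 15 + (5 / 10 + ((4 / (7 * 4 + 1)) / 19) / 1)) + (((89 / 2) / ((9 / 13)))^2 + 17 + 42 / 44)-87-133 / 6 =7754732065 / 1963764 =3948.91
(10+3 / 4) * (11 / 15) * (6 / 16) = 473 / 160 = 2.96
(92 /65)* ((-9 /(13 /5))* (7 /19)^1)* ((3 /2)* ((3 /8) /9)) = -1449 /12844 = -0.11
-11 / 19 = -0.58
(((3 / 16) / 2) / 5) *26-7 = -521 / 80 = -6.51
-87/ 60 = -29/ 20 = -1.45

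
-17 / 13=-1.31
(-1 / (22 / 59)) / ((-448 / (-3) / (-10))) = 0.18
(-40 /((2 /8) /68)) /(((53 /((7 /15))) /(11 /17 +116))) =-592256 /53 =-11174.64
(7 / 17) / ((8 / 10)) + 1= 1.51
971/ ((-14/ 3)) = -208.07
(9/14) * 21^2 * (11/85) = 6237/170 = 36.69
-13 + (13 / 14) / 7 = -1261 / 98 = -12.87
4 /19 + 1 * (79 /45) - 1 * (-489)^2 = -239119.03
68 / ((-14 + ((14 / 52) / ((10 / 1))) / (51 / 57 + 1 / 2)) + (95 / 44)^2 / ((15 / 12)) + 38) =2.45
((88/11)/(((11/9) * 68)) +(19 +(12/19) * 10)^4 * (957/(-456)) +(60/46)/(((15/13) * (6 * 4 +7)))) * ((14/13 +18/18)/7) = -61470369294500137599/240342470199832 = -255761.58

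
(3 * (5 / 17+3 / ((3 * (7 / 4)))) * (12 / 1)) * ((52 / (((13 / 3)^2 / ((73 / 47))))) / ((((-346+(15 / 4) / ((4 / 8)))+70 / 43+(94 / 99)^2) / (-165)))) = 271049035780512 / 4118017815275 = 65.82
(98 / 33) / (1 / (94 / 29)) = 9.63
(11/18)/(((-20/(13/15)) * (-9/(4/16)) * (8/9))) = 143/172800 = 0.00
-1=-1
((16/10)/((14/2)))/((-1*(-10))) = 4/175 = 0.02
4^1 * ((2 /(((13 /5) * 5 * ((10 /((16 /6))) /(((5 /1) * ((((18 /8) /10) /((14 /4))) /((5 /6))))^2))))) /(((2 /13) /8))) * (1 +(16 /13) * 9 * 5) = 5699808 /79625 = 71.58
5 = 5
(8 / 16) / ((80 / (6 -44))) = -19 / 80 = -0.24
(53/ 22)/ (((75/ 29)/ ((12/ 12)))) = 1537/ 1650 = 0.93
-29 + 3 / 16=-461 / 16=-28.81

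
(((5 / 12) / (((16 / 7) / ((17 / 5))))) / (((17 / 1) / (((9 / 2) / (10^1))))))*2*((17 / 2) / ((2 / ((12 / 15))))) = 0.11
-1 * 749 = -749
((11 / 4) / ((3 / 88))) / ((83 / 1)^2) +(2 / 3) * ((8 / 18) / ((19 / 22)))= 1253846 / 3534057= 0.35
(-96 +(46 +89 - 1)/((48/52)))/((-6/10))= -1475/18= -81.94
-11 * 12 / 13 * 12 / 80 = -99 / 65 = -1.52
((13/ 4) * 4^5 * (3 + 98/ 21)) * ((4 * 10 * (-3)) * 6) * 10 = -183705600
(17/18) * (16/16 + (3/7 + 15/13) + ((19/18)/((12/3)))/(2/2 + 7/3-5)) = 2.29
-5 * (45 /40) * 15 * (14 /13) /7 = -675 /52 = -12.98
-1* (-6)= 6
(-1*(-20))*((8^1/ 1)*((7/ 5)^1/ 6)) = 112/ 3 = 37.33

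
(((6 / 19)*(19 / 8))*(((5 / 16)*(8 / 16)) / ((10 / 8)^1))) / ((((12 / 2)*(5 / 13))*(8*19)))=13 / 48640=0.00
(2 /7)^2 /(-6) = -2 /147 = -0.01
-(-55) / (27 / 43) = 2365 / 27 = 87.59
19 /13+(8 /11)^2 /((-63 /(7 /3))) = 61241 /42471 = 1.44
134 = 134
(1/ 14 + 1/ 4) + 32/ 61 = 1445/ 1708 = 0.85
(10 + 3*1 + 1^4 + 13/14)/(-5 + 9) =209/56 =3.73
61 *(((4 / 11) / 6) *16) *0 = 0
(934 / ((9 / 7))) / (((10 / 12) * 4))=3269 / 15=217.93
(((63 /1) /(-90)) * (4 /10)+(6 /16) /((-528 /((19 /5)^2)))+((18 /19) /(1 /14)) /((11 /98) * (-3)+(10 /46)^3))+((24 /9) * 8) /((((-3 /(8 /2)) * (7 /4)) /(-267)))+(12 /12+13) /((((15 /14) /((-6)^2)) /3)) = 31217604408574597 /5467092892800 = 5710.09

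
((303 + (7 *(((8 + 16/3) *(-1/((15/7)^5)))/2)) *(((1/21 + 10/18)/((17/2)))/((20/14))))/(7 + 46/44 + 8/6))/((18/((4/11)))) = 422374856908/647263153125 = 0.65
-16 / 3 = -5.33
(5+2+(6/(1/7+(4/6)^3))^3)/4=1462276613/2287148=639.34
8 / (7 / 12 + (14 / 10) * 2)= 480 / 203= 2.36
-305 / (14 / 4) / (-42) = 305 / 147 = 2.07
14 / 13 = 1.08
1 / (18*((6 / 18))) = 1 / 6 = 0.17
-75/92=-0.82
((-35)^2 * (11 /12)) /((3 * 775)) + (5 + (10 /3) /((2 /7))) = 19139 /1116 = 17.15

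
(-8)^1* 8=-64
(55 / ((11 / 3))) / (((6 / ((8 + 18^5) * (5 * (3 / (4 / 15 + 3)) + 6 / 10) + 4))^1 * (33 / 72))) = 28842499824 / 539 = 53511131.40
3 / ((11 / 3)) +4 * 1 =53 / 11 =4.82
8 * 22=176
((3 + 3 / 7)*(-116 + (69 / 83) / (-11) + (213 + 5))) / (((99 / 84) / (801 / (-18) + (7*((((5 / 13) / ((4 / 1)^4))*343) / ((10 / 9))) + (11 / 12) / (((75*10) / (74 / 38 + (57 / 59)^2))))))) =-633686591242572011 / 51810250206000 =-12230.91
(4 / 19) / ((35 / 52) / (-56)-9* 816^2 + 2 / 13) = -0.00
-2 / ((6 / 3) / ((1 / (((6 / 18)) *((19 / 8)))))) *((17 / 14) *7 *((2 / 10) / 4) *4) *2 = -408 / 95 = -4.29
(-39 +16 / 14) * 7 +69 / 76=-20071 / 76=-264.09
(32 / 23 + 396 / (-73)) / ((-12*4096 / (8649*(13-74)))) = -297736059 / 6877184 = -43.29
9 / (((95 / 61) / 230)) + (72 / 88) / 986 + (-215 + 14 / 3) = 691682471 / 618222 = 1118.83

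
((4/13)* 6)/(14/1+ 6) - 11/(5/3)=-423/65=-6.51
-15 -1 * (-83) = 68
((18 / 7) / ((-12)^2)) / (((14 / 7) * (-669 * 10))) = -0.00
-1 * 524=-524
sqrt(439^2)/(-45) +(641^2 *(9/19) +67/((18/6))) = 166417559/855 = 194640.42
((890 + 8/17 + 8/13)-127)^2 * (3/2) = 85544138307/97682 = 875741.06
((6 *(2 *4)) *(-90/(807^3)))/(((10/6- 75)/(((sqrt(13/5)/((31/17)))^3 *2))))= 3065712 *sqrt(65)/159468392110225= 0.00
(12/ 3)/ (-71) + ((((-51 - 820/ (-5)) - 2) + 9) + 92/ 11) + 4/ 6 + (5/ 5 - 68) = 145205/ 2343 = 61.97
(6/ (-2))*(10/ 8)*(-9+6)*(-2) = -45/ 2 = -22.50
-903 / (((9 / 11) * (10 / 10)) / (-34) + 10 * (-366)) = 112574 / 456283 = 0.25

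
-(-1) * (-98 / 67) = -1.46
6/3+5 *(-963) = -4813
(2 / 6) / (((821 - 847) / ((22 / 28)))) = -11 / 1092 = -0.01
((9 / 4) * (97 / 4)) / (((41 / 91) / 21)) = 1668303 / 656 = 2543.14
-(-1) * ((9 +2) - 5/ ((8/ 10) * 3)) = 107/ 12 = 8.92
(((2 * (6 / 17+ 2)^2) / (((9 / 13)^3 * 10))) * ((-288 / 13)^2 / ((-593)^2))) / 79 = 4259840 / 72256484871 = 0.00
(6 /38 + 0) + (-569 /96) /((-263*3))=238043 /1439136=0.17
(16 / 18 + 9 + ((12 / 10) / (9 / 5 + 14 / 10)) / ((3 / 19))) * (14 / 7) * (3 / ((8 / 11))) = 101.18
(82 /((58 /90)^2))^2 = 27572602500 /707281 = 38983.94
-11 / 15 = -0.73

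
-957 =-957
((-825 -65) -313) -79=-1282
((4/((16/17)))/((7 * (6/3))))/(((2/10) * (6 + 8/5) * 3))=425/6384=0.07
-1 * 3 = -3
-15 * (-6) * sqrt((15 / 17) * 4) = 180 * sqrt(255) / 17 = 169.08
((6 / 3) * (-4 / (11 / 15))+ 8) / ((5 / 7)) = -224 / 55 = -4.07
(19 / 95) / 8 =1 / 40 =0.02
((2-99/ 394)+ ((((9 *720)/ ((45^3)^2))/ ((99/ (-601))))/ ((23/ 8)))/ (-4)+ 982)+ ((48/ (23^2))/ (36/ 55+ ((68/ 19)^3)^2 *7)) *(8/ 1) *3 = 3960636052598084744439808339651/ 4026064105903604604516393750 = 983.75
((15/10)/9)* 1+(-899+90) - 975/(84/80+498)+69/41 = -220734931/272814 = -809.10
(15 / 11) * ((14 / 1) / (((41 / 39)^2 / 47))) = 15012270 / 18491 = 811.87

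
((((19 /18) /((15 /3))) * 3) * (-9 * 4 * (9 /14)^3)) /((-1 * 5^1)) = 41553 /34300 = 1.21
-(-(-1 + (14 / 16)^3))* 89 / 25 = -15041 / 12800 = -1.18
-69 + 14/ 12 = -407/ 6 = -67.83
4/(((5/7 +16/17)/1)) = 476/197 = 2.42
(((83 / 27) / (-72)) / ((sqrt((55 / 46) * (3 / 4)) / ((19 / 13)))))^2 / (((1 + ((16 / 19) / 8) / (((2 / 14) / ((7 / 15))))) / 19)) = 20648971487 / 336341686824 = 0.06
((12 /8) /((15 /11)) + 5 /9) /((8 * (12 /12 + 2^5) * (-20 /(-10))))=149 /47520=0.00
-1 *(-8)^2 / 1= -64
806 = 806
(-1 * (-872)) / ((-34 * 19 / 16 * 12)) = -1744 / 969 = -1.80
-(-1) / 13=1 / 13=0.08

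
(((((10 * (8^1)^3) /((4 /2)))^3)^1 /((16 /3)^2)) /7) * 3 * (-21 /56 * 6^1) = -3981312000 /7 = -568758857.14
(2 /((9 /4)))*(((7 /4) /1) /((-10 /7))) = -49 /45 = -1.09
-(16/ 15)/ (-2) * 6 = 16/ 5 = 3.20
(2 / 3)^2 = 4 / 9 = 0.44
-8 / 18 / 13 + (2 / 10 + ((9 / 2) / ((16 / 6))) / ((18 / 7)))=15389 / 18720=0.82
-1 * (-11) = 11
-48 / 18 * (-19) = 152 / 3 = 50.67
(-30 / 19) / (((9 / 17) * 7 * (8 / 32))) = -680 / 399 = -1.70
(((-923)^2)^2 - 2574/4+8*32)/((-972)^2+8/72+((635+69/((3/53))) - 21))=13064094371763/17039108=766712.34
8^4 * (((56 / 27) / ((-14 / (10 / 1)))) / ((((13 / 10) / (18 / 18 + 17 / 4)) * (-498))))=1433600 / 29133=49.21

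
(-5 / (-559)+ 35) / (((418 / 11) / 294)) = 151410 / 559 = 270.86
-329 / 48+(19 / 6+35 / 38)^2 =512317 / 51984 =9.86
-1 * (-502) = 502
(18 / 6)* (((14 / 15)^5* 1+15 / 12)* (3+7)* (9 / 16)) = 5948171 / 180000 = 33.05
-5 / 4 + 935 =3735 / 4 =933.75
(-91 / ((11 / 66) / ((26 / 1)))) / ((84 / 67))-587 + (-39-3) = -11952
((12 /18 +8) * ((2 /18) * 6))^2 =2704 /81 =33.38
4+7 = 11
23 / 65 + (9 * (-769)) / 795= -28772 / 3445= -8.35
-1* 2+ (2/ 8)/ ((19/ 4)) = -37/ 19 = -1.95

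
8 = 8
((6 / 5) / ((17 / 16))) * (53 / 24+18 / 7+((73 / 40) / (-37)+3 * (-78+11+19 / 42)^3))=-998547.67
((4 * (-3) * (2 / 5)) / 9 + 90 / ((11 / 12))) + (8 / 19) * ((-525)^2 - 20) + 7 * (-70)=362568578 / 3135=115651.86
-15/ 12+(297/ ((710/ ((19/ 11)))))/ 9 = -1661/ 1420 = -1.17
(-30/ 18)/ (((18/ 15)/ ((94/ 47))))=-25/ 9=-2.78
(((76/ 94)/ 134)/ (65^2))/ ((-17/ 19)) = -0.00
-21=-21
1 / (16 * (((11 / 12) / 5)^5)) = 48600000 / 161051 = 301.77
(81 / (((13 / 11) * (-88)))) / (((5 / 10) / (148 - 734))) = 23733 / 26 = 912.81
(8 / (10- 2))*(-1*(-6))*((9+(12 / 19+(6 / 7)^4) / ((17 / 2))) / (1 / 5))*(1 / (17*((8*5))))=21259737 / 52735564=0.40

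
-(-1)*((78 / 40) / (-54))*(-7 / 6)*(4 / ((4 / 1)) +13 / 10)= 2093 / 21600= 0.10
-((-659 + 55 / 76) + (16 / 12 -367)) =1023.94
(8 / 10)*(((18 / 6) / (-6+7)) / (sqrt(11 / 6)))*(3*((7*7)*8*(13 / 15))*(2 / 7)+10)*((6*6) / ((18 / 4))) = 144576*sqrt(66) / 275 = 4271.06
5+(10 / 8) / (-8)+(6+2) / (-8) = 123 / 32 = 3.84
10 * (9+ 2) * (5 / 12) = 45.83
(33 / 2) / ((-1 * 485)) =-0.03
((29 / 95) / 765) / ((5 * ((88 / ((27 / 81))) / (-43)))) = -1247 / 95931000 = -0.00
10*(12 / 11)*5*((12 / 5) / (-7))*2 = -2880 / 77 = -37.40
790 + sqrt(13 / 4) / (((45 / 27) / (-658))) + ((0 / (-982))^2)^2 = 790 - 987 * sqrt(13) / 5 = 78.26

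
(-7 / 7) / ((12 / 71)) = -71 / 12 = -5.92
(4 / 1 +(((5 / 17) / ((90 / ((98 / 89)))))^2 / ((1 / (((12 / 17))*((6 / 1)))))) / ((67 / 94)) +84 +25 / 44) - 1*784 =-718044359705693 / 1032515942436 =-695.43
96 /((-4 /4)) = -96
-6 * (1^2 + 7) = -48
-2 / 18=-1 / 9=-0.11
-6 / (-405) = 2 / 135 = 0.01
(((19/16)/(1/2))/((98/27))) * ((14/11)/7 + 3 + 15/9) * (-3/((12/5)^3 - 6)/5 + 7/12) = 282435/175714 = 1.61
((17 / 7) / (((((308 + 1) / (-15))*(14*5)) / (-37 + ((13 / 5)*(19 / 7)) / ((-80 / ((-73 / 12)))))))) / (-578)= -1225169 / 11531385600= -0.00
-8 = -8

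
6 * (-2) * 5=-60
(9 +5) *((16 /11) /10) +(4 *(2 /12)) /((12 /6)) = 391 /165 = 2.37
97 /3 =32.33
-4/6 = -2/3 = -0.67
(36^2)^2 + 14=1679630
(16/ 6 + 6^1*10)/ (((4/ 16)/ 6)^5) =498991104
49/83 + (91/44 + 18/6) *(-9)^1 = -164425/3652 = -45.02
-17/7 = -2.43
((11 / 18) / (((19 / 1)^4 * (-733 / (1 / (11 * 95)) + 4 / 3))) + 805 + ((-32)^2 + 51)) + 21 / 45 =5631457451298713 / 2994712722710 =1880.47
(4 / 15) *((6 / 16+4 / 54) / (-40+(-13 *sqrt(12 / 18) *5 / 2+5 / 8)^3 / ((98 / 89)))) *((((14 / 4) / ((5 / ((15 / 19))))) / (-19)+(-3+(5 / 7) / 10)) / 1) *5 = 30227873125366784 / 4234362920812060654755+325697945444085760 *sqrt(6) / 7621853257461709178559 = 0.00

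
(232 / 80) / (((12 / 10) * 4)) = 29 / 48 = 0.60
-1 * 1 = -1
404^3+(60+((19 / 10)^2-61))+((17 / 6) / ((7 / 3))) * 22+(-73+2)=46157455627 / 700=65939222.32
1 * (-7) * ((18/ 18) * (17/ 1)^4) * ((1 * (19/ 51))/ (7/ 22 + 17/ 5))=-71877190/ 1227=-58579.62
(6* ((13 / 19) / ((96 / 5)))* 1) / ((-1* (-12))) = 65 / 3648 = 0.02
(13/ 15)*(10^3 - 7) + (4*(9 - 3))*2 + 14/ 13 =59129/ 65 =909.68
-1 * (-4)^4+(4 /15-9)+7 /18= -23791 /90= -264.34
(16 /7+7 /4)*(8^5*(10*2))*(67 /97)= 1240432640 /679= 1826852.19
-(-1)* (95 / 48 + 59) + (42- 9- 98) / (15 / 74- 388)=84226999 / 1377456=61.15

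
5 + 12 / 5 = 37 / 5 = 7.40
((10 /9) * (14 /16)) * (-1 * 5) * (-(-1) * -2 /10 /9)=35 /324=0.11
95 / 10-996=-1973 / 2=-986.50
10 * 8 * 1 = 80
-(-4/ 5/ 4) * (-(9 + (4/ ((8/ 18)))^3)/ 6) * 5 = -123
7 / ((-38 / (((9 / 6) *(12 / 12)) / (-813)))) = 7 / 20596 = 0.00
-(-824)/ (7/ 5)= 4120/ 7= 588.57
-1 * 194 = -194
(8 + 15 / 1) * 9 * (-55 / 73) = -11385 / 73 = -155.96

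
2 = 2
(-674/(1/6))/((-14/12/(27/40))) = 2339.74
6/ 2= 3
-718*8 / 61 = -5744 / 61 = -94.16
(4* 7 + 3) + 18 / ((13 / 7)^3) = 33.81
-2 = -2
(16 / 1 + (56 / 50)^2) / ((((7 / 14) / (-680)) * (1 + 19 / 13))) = -1191632 / 125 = -9533.06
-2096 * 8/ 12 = -4192/ 3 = -1397.33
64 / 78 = 32 / 39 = 0.82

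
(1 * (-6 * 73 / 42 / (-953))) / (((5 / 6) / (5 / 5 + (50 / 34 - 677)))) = -5022546 / 567035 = -8.86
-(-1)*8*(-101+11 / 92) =-807.04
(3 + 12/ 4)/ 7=6/ 7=0.86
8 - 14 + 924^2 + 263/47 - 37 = 40125714/47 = 853738.60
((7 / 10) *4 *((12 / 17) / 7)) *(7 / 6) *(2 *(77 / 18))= 2156 / 765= 2.82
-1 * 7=-7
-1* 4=-4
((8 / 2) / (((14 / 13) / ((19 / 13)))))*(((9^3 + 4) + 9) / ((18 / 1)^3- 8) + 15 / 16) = 8417 / 1456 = 5.78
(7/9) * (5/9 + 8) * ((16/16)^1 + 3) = 26.62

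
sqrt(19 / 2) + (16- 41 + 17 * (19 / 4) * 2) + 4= sqrt(38) / 2 + 281 / 2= 143.58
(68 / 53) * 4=272 / 53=5.13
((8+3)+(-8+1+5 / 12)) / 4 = 1.10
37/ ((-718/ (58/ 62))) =-0.05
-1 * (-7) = 7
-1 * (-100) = 100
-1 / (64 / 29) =-29 / 64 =-0.45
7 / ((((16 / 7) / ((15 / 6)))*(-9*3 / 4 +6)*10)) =-1.02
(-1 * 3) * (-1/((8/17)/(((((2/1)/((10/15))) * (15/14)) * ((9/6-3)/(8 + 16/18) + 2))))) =134487/3584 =37.52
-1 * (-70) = 70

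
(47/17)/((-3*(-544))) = 47/27744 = 0.00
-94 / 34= -47 / 17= -2.76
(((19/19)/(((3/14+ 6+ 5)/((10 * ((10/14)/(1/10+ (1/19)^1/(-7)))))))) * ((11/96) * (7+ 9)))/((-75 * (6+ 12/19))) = -39710/1564191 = -0.03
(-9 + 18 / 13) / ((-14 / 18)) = 891 / 91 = 9.79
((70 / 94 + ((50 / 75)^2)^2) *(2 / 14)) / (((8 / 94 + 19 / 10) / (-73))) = -2618510 / 529011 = -4.95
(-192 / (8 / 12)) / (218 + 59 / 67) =-19296 / 14665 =-1.32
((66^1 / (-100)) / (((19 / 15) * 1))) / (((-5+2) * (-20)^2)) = 33 / 76000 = 0.00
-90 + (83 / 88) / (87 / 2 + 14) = -455317 / 5060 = -89.98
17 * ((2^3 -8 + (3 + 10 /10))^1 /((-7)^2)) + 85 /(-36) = -0.97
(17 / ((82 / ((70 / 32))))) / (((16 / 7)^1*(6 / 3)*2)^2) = 29155 / 5373952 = 0.01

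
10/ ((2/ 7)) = 35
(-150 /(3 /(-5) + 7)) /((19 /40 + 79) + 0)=-1875 /6358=-0.29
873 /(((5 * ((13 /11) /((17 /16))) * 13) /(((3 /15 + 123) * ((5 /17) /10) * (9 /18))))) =739431 /33800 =21.88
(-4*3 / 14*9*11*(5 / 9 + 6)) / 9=-61.81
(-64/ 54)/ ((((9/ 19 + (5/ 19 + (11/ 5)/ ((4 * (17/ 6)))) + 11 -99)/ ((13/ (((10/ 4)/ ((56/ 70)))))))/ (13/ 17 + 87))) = 4.97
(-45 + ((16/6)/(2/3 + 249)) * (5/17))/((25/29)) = -3323081/63665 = -52.20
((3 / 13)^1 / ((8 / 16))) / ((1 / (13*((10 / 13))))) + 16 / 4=112 / 13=8.62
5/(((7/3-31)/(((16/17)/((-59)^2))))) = -120/2544611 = -0.00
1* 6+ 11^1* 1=17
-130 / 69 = -1.88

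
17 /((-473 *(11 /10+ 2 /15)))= -510 /17501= -0.03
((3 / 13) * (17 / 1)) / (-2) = -51 / 26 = -1.96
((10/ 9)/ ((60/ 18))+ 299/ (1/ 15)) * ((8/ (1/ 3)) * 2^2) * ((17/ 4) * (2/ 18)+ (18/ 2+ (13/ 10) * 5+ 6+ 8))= 116152192/ 9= 12905799.11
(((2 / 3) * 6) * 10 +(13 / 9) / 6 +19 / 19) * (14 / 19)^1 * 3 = 15589 / 171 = 91.16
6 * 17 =102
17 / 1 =17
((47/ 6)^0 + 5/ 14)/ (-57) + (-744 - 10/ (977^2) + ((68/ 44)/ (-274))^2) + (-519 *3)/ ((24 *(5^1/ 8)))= -771916848444358501/ 910468494986820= -847.82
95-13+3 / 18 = 493 / 6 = 82.17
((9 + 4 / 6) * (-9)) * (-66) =5742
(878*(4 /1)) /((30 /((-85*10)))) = -298520 /3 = -99506.67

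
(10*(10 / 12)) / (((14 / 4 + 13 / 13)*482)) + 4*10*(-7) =-280.00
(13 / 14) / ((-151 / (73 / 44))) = -0.01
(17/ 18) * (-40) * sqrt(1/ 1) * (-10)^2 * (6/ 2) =-34000/ 3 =-11333.33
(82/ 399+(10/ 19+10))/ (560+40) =2141/ 119700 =0.02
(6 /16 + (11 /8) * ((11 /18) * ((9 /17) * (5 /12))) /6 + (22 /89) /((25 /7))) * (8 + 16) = 11.40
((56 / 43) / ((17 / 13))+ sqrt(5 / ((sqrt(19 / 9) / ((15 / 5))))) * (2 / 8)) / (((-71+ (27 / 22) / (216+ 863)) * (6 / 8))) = -69125056 / 3696018603 - 23738 * 19^(3 / 4) * sqrt(5) / 32022049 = -0.03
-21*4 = -84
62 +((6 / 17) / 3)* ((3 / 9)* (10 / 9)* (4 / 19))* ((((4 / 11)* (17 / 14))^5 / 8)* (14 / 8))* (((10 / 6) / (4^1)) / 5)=36896563197938 / 595105831089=62.00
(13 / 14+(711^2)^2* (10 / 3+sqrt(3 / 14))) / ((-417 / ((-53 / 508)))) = 4514742838791* sqrt(42) / 988568+632063997431429 / 2965704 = 242721670.94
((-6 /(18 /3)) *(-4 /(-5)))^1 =-4 /5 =-0.80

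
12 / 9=4 / 3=1.33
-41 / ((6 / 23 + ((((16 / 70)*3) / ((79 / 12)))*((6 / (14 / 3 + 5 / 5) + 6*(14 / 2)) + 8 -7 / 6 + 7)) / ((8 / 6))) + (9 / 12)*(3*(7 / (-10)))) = -50657960 / 3867609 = -13.10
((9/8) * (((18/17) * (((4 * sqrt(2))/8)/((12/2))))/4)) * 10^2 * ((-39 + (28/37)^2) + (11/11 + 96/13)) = -105.44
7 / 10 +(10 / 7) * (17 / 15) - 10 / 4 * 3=-544 / 105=-5.18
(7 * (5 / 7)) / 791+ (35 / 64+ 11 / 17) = 1032949 / 860608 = 1.20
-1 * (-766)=766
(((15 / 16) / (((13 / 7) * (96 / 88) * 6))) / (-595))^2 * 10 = 605 / 3600949248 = 0.00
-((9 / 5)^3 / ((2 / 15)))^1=-2187 / 50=-43.74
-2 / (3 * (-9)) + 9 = 245 / 27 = 9.07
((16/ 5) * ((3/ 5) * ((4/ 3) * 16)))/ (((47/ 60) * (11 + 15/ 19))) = 7296/ 1645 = 4.44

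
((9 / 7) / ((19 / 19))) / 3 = 3 / 7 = 0.43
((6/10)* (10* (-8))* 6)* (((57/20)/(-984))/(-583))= -171/119515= -0.00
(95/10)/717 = 19/1434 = 0.01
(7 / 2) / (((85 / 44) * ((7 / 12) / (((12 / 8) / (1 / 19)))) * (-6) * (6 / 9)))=-1881 / 85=-22.13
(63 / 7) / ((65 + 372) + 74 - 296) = 9 / 215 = 0.04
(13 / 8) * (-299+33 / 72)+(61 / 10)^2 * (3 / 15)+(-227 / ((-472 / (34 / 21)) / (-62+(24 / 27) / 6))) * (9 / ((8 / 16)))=-39982656563 / 29736000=-1344.59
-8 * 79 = -632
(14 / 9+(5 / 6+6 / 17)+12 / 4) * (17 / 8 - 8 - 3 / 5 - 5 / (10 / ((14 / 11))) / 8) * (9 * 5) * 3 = -3800391 / 748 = -5080.74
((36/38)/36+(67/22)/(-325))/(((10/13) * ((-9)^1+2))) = -1151/365750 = -0.00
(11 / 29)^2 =121 / 841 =0.14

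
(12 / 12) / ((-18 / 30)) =-5 / 3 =-1.67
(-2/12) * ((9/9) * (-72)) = 12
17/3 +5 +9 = 59/3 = 19.67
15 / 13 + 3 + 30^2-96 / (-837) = 904.27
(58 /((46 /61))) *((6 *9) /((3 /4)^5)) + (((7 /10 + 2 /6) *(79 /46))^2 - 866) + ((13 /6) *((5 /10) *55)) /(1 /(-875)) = -7511012211 /211600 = -35496.28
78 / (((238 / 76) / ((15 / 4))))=11115 / 119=93.40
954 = 954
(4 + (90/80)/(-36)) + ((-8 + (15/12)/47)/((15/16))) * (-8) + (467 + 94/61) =743882531/1376160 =540.55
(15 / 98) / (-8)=-15 / 784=-0.02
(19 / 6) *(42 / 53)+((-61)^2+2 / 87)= 17169208 / 4611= 3723.53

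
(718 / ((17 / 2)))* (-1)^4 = 1436 / 17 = 84.47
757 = 757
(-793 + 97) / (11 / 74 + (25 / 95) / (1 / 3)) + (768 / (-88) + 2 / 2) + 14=-10673325 / 14509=-735.63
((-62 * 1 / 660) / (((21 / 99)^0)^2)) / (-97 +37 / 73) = 2263 / 2324520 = 0.00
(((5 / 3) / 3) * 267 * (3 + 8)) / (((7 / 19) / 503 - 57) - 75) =-46781515 / 3784551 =-12.36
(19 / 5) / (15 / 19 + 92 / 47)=16967 / 12265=1.38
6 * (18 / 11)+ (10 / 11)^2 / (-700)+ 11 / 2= 25947 / 1694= 15.32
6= 6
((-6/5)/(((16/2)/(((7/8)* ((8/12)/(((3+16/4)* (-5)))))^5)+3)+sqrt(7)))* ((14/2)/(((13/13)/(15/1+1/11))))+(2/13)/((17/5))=3486* sqrt(7)/1064204696573568000055+10642051758277322489332/235189237942758528012155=0.05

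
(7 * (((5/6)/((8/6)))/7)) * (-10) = -25/4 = -6.25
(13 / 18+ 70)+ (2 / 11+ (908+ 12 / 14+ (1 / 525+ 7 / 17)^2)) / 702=72.02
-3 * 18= -54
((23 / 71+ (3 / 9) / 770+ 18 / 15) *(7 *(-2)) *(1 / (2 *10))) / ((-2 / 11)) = 250013 / 42600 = 5.87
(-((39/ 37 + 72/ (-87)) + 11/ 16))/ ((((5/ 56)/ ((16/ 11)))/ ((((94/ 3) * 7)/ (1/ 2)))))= -1156363936/ 177045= -6531.47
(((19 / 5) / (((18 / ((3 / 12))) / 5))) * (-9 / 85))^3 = -6859 / 314432000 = -0.00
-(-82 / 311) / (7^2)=82 / 15239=0.01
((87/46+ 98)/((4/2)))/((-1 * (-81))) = 4595/7452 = 0.62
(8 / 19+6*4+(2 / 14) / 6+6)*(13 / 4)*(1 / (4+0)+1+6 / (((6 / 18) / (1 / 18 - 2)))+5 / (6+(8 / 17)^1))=-458276585 / 140448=-3262.96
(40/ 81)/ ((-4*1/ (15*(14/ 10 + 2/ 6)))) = -260/ 81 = -3.21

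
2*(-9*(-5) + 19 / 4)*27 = 5373 / 2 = 2686.50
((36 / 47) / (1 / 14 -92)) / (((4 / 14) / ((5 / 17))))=-980 / 114257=-0.01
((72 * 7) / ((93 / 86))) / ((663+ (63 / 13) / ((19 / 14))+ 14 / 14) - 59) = 0.77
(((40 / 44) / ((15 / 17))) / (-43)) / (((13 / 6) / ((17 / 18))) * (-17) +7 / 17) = 289 / 465432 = 0.00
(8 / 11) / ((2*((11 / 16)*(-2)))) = -32 / 121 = -0.26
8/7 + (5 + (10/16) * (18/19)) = 3583/532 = 6.73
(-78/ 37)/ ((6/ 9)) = -117/ 37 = -3.16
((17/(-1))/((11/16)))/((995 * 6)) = -136/32835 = -0.00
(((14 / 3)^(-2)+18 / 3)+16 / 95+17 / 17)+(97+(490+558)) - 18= 21119071 / 18620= 1134.21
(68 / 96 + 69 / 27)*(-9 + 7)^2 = 13.06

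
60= 60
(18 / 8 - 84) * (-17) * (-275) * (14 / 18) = -3567025 / 12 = -297252.08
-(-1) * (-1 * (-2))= 2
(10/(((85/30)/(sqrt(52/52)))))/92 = 15/391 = 0.04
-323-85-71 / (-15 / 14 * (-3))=-19354 / 45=-430.09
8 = 8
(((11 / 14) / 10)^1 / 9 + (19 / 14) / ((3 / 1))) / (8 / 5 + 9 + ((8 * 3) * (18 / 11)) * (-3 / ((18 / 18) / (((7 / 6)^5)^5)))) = -556345442629582848 / 6692553856096484213987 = -0.00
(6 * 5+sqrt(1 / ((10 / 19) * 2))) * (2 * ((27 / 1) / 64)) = 27 * sqrt(95) / 320+405 / 16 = 26.13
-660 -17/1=-677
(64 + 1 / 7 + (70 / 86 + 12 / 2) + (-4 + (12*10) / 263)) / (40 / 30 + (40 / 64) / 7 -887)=-128078928 / 1682519093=-0.08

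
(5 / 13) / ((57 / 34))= 170 / 741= 0.23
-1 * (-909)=909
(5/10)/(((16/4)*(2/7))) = 7/16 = 0.44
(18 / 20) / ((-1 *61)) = -9 / 610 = -0.01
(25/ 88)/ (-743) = -25/ 65384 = -0.00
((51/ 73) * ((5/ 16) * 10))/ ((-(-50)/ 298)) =7599/ 584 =13.01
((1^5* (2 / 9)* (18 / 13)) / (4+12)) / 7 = 1 / 364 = 0.00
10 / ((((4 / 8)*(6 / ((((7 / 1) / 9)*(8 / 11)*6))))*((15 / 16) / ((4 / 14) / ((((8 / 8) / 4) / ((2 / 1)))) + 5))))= 8704 / 99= 87.92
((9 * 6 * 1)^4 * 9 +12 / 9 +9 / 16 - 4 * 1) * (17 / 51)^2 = 3673320091 / 432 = 8503055.77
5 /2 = 2.50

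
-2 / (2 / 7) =-7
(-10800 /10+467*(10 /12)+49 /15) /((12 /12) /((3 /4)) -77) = 20627 /2270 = 9.09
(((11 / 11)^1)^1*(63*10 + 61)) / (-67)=-691 / 67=-10.31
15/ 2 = 7.50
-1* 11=-11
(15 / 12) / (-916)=-5 / 3664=-0.00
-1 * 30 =-30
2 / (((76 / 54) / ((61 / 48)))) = 549 / 304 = 1.81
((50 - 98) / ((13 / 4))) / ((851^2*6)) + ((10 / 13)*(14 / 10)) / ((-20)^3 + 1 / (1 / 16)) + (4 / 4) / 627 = 34324521419 / 23564625705192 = 0.00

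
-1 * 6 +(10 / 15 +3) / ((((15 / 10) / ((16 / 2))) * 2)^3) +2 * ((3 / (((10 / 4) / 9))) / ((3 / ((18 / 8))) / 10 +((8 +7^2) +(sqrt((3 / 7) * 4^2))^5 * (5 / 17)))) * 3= 11309864354102794 / 172862930665287 - 559648051200 * sqrt(21) / 2134110255127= 64.23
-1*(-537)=537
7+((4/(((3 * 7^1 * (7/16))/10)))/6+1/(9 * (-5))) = 5662/735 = 7.70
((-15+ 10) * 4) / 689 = -20 / 689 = -0.03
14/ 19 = 0.74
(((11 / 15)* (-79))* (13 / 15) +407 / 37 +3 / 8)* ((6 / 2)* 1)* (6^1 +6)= -69901 / 50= -1398.02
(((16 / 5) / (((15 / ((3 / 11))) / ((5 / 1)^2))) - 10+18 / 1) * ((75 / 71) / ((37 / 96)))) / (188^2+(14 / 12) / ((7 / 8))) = 561600 / 766030573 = 0.00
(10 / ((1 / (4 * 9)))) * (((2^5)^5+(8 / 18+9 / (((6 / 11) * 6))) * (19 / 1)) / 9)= 12079617370 / 9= 1342179707.78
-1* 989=-989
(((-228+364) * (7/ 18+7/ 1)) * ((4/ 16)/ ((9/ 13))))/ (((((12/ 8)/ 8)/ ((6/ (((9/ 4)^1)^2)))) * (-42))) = -1074944/ 19683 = -54.61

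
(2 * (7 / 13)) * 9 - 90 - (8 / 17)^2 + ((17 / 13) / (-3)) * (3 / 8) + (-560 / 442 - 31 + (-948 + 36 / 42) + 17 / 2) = -221248739 / 210392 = -1051.60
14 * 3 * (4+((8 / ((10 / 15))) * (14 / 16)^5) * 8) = 1144857 / 512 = 2236.05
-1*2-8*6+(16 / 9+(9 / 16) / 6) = -13861 / 288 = -48.13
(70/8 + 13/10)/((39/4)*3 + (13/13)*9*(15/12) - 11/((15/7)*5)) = 3015/11842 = 0.25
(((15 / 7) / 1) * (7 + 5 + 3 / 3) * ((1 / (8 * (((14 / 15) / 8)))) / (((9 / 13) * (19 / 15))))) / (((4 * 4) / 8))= 63375 / 3724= 17.02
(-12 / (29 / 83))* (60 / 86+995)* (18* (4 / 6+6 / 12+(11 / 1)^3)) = -1022554241460 / 1247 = -820011420.58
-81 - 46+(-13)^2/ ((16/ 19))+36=109.69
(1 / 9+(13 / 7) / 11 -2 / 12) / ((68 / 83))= 13031 / 94248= 0.14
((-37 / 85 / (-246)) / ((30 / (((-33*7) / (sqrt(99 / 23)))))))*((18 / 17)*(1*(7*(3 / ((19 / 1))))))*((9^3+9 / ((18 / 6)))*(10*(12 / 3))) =-15925392*sqrt(253) / 1125655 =-225.03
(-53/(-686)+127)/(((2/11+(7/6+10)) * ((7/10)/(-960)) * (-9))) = 3068560000/1798349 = 1706.32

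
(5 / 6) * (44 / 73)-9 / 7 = -1201 / 1533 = -0.78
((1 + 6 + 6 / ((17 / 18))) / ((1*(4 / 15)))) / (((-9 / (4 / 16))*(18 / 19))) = -21565 / 14688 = -1.47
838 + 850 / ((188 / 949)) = 482097 / 94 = 5128.69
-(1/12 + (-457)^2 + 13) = -2506345/12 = -208862.08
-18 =-18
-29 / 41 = -0.71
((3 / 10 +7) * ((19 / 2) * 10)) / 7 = 1387 / 14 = 99.07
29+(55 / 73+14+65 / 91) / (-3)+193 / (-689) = 24889148 / 1056237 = 23.56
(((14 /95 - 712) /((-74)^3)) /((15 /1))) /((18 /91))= 341887 /577444200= 0.00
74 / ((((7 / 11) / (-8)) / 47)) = -306064 / 7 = -43723.43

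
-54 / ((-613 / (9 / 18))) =27 / 613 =0.04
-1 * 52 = -52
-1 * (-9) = 9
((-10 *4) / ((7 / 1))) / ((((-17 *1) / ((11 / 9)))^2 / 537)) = -866360 / 54621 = -15.86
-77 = -77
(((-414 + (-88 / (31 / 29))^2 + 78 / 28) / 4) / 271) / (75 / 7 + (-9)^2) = 85645379 / 1337573616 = 0.06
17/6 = 2.83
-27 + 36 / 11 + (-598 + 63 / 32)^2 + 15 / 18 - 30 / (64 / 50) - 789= 354417.92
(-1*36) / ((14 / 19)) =-342 / 7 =-48.86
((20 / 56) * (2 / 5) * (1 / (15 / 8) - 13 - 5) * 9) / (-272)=393 / 4760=0.08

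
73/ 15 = 4.87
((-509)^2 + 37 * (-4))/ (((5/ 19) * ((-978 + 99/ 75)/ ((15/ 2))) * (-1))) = 40997725/ 5426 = 7555.79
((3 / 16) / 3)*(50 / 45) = 5 / 72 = 0.07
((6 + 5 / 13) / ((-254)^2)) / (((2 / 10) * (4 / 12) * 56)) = 1245 / 46967648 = 0.00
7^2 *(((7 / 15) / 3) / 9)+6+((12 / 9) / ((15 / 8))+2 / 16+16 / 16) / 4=18937 / 2592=7.31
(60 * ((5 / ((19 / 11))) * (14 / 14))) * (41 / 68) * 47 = 1589775 / 323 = 4921.90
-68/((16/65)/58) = -32045/2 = -16022.50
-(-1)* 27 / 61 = 27 / 61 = 0.44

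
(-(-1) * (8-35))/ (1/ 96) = -2592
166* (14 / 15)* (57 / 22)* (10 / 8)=11039 / 22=501.77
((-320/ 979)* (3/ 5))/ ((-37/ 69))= 13248/ 36223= 0.37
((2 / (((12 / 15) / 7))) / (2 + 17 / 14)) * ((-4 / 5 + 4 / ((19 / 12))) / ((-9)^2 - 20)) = 8036 / 52155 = 0.15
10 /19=0.53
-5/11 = -0.45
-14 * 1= -14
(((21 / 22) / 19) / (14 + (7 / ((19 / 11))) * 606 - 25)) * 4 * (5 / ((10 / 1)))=21 / 510983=0.00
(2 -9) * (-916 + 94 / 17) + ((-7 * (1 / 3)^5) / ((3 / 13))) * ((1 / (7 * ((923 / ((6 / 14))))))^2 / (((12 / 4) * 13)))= 7693371034724449 / 1207126313757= 6373.29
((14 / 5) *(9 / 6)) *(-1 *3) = -63 / 5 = -12.60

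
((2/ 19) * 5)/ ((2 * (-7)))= -5/ 133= -0.04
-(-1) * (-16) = -16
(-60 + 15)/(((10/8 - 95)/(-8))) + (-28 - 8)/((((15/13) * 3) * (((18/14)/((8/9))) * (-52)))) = -7496/2025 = -3.70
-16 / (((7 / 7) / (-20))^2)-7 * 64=-6848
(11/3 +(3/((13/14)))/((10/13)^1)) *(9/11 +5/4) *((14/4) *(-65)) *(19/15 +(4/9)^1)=-3420053/540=-6333.43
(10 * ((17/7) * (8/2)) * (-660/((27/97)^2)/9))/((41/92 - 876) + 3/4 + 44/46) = 64748974400/615375873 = 105.22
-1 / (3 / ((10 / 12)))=-5 / 18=-0.28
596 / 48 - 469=-5479 / 12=-456.58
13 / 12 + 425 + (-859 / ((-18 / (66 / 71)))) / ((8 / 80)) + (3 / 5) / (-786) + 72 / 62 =15065736769 / 17299860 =870.86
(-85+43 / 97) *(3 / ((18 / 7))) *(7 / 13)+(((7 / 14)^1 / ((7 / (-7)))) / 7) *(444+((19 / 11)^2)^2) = -3155909981 / 36924602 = -85.47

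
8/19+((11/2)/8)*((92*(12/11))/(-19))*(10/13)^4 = -0.85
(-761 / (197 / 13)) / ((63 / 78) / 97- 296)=24950146 / 147058727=0.17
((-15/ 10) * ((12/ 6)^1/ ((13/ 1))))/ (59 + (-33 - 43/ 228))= -684/ 76505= -0.01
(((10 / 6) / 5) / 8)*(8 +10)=3 / 4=0.75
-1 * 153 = -153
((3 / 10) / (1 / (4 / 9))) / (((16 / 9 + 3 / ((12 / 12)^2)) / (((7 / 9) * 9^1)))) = 42 / 215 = 0.20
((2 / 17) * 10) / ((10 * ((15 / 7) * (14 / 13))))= 13 / 255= 0.05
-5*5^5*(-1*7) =109375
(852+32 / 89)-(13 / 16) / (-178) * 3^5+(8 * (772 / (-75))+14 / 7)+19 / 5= 776.92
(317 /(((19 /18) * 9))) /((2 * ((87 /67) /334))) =7093826 /1653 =4291.49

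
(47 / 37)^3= 103823 / 50653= 2.05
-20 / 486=-10 / 243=-0.04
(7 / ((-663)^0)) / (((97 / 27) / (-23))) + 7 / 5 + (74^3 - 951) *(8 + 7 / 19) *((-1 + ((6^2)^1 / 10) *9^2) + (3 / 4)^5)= 488663665025323 / 496640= 983939402.84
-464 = -464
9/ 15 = 3/ 5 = 0.60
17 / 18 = 0.94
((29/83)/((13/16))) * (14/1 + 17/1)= 14384/1079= 13.33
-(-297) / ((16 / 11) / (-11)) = -35937 / 16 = -2246.06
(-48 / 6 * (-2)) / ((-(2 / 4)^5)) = -512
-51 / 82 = -0.62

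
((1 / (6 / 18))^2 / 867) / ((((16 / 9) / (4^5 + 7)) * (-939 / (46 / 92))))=-9279 / 2894624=-0.00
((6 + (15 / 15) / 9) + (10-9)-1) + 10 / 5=73 / 9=8.11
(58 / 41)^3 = 195112 / 68921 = 2.83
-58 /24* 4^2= -116 /3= -38.67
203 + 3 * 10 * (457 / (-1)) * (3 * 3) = -123187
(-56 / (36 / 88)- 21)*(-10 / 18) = 7105 / 81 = 87.72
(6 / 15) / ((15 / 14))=28 / 75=0.37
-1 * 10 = -10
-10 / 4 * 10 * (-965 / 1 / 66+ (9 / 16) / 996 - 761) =3399079925 / 175296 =19390.52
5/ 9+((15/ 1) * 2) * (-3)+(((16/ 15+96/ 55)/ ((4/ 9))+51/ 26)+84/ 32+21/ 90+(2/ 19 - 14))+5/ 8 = -8956355/ 97812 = -91.57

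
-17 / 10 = -1.70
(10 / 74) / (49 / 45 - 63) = -225 / 103082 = -0.00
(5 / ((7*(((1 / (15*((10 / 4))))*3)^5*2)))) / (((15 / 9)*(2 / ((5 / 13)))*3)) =48828125 / 11648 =4191.98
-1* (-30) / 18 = 5 / 3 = 1.67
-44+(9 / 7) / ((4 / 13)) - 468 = -14219 / 28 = -507.82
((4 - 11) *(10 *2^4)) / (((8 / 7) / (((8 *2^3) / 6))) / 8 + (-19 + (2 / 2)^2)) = 250880 / 4029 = 62.27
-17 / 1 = -17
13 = 13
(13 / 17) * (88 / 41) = 1144 / 697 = 1.64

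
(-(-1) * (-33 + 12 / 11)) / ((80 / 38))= -6669 / 440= -15.16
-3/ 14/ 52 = -0.00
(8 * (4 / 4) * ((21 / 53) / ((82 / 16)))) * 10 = 13440 / 2173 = 6.18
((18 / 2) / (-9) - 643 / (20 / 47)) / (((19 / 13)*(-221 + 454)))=-393133 / 88540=-4.44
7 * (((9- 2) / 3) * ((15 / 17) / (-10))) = -49 / 34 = -1.44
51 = 51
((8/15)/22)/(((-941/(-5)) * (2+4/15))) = 10/175967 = 0.00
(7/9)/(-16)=-7/144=-0.05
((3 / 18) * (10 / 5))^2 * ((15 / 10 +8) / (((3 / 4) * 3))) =38 / 81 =0.47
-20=-20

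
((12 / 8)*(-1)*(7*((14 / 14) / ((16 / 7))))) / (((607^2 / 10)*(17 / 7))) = -5145 / 100218128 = -0.00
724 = 724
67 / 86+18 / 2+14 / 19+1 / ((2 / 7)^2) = 74399 / 3268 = 22.77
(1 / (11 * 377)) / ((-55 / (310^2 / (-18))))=9610 / 410553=0.02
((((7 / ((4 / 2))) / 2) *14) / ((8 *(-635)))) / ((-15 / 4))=49 / 38100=0.00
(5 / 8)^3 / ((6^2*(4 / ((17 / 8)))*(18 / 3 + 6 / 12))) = 2125 / 3833856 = 0.00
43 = 43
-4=-4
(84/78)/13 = 14/169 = 0.08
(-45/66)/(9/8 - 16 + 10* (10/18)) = 540/7381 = 0.07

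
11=11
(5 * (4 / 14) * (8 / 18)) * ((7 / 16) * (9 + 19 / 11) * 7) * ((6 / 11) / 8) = 2065 / 1452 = 1.42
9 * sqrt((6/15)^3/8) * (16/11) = 144 * sqrt(5)/275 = 1.17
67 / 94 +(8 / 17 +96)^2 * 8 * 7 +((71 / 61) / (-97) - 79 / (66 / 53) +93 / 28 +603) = 38743589830422523 / 74262444564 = 521711.75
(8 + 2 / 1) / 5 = 2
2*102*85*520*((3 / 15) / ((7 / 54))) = 97381440 / 7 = 13911634.29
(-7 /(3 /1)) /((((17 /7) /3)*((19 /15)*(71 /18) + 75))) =-13230 /367183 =-0.04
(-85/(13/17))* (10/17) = -850/13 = -65.38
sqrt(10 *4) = 2 *sqrt(10) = 6.32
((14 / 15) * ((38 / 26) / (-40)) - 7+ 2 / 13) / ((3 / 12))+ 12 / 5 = -24493 / 975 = -25.12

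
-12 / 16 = -3 / 4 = -0.75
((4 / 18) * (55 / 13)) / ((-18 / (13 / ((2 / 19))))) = -6.45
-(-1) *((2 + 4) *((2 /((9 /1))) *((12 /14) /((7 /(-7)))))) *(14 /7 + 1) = -24 /7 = -3.43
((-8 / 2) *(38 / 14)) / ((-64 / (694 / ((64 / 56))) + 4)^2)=-16014397 / 22372900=-0.72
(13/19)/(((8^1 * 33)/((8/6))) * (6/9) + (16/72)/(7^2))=441/85082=0.01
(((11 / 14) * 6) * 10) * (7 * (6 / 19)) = 1980 / 19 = 104.21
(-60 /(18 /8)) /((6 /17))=-680 /9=-75.56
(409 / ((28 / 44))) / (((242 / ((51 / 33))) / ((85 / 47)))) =591005 / 79618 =7.42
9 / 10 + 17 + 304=3219 / 10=321.90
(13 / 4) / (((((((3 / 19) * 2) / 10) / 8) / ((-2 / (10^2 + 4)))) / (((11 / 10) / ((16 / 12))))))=-13.06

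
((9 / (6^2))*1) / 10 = 0.02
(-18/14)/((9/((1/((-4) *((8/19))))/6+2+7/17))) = -7549/22848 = -0.33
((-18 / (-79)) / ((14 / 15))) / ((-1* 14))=-135 / 7742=-0.02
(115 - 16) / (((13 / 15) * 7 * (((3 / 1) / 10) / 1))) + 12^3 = 162198 / 91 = 1782.40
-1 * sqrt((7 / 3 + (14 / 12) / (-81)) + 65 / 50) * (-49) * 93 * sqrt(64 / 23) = 12152 * sqrt(1516965) / 1035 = 14460.90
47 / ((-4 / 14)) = -329 / 2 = -164.50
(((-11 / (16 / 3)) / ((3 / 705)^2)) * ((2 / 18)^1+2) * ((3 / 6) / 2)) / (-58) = 1036.46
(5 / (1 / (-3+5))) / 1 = 10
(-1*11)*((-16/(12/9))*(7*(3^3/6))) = 4158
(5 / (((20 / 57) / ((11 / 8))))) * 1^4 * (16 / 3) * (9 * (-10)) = -9405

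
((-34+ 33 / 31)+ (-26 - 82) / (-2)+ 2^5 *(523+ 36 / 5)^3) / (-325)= -18481654929017 / 1259375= -14675259.50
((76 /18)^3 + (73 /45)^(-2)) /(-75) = -293889113 /291363075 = -1.01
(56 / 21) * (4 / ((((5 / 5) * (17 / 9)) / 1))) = 96 / 17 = 5.65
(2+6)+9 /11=97 /11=8.82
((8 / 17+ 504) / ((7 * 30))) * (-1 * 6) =-8576 / 595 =-14.41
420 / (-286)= -210 / 143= -1.47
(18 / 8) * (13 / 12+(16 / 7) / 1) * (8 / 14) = 849 / 196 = 4.33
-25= -25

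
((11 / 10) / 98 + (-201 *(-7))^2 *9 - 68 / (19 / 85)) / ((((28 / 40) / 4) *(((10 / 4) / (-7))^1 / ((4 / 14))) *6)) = -1326975660916 / 97755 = -13574504.23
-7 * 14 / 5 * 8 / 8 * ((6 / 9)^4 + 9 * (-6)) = 427084 / 405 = 1054.53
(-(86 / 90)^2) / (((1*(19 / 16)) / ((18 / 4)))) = -14792 / 4275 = -3.46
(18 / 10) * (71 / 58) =639 / 290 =2.20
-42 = -42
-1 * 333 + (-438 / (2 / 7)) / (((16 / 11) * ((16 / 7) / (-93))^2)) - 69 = -7148202855 / 4096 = -1745166.71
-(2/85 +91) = -7737/85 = -91.02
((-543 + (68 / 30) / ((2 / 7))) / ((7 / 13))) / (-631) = 104338 / 66255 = 1.57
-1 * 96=-96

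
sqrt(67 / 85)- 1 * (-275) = sqrt(5695) / 85 + 275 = 275.89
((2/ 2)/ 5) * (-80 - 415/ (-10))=-7.70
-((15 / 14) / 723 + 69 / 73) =-233171 / 246302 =-0.95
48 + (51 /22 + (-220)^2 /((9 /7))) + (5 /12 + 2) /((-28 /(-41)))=417998765 /11088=37698.30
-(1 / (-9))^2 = -1 / 81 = -0.01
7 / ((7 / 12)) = 12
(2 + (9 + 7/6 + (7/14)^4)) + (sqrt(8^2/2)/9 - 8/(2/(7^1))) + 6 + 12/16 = -433/48 + 4 *sqrt(2)/9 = -8.39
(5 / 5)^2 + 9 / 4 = 13 / 4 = 3.25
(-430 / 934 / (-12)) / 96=0.00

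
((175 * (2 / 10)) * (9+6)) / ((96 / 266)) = 23275 / 16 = 1454.69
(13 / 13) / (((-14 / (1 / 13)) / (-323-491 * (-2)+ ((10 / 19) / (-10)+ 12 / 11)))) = -68974 / 19019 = -3.63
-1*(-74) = 74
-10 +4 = -6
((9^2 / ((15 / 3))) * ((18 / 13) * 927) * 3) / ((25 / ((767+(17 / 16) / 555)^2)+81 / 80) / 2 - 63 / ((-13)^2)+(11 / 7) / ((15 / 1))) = 1643198257211271609506112 / 6275979613223999533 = 261823.39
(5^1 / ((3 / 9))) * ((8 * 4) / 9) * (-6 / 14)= -160 / 7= -22.86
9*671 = 6039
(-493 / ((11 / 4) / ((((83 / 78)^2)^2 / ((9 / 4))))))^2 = 547417374729161776009 / 52455042761974281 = 10435.93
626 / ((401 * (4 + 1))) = 626 / 2005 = 0.31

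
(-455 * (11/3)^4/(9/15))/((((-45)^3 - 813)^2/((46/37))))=-904475/44862626466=-0.00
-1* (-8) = 8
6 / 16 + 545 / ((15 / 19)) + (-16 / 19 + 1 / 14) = 2202281 / 3192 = 689.94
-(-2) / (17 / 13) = 26 / 17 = 1.53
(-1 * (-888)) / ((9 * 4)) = 74 / 3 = 24.67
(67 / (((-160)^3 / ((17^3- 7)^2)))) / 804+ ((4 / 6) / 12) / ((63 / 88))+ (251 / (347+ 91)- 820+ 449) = -62871133864573 / 169537536000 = -370.84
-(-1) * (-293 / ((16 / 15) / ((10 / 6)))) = -7325 / 16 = -457.81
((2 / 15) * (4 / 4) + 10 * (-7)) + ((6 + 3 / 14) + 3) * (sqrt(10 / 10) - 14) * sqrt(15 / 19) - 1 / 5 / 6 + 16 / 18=-1677 * sqrt(285) / 266 - 6211 / 90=-175.44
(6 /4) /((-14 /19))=-57 /28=-2.04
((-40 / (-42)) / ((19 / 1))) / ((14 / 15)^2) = 375 / 6517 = 0.06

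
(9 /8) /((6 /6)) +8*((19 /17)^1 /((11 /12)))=16275 /1496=10.88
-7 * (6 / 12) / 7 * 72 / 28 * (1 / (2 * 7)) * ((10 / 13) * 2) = -90 / 637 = -0.14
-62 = -62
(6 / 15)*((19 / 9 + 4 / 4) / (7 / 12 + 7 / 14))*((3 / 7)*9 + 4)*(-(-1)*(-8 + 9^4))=2306656 / 39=59145.03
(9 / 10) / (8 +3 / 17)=153 / 1390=0.11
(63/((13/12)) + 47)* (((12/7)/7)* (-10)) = -164040/637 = -257.52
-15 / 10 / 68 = -3 / 136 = -0.02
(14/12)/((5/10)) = 7/3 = 2.33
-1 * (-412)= 412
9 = 9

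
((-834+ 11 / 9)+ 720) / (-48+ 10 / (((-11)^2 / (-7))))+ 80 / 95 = 3179917 / 1005138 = 3.16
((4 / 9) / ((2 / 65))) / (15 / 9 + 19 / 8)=3.57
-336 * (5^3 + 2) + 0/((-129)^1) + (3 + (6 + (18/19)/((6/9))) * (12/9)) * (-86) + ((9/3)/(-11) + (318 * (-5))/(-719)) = -6578715415/150271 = -43779.01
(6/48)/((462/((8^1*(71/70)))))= 71/32340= 0.00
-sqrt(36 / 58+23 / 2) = -sqrt(40774) / 58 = -3.48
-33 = -33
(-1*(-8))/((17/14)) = 112/17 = 6.59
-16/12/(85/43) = -0.67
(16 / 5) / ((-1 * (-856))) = 2 / 535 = 0.00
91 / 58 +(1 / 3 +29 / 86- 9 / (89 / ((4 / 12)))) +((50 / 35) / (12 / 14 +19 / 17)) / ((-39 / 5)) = 143287633 / 67810613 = 2.11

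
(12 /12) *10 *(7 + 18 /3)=130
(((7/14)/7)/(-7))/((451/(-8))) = 0.00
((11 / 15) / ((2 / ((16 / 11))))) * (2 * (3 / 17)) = 0.19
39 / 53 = 0.74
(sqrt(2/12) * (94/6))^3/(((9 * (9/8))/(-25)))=-5191150 * sqrt(6)/19683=-646.02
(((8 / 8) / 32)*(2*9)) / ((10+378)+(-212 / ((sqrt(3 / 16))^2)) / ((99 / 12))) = 891 / 397504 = 0.00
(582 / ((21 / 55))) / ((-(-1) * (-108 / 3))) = -5335 / 126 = -42.34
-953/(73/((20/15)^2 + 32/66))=-213472/7227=-29.54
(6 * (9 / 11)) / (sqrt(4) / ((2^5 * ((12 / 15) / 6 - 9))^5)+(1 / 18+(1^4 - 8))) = -0.71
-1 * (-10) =10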